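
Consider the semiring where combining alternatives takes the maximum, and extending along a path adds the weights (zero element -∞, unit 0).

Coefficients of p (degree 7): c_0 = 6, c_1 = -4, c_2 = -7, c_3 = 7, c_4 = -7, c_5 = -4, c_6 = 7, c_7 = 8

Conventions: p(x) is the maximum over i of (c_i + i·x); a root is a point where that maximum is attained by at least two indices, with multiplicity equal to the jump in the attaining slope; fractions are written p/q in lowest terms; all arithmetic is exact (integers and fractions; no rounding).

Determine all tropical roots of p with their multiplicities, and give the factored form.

hull edge (i=0, c=6) to (i=3, c=7): slope 1/3, span 3
hull edge (i=3, c=7) to (i=7, c=8): slope 1/4, span 4
Factored form: p(x) = 8 ⊗ (x ⊕ (-1/3)) ⊗ (x ⊕ (-1/3)) ⊗ (x ⊕ (-1/3)) ⊗ (x ⊕ (-1/4)) ⊗ (x ⊕ (-1/4)) ⊗ (x ⊕ (-1/4)) ⊗ (x ⊕ (-1/4))
Answer: roots = -1/3 (mult 3), -1/4 (mult 4)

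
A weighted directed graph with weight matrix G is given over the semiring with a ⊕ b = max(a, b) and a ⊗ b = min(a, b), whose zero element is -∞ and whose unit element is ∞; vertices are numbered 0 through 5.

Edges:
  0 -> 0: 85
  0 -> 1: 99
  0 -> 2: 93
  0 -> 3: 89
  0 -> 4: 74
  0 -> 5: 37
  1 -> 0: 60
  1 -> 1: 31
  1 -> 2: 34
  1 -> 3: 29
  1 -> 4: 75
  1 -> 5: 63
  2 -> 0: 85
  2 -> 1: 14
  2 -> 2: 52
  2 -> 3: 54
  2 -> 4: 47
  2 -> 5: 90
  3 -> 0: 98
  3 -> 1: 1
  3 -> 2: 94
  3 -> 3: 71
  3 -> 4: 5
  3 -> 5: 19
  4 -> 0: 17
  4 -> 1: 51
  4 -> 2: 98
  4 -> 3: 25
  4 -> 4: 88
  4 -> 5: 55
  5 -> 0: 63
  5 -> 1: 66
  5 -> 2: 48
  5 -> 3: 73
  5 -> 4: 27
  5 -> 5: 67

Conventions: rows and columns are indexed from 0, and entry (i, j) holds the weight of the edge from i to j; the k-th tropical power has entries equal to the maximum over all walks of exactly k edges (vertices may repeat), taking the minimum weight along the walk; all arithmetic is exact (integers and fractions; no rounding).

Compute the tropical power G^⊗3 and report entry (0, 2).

G^⊗2:
  [89, 85, 89, 85, 75, 90]
  [63, 63, 75, 63, 75, 63]
  [85, 85, 85, 85, 74, 67]
  [85, 98, 93, 89, 74, 90]
  [85, 55, 88, 55, 88, 90]
  [73, 66, 73, 71, 66, 67]
G^⊗3:
  [85, 89, 89, 89, 75, 89]
  [75, 63, 75, 63, 75, 75]
  [85, 85, 85, 85, 75, 85]
  [89, 85, 89, 85, 75, 90]
  [85, 85, 88, 85, 88, 88]
  [73, 73, 73, 73, 73, 73]
Key observation: the optimum is the walk 0->3->0->2, with weight 89 min 98 min 93 = 89.
Optimal value attained by: walk 0->3->0->2.
Answer: (G^⊗3)[0][2] = 89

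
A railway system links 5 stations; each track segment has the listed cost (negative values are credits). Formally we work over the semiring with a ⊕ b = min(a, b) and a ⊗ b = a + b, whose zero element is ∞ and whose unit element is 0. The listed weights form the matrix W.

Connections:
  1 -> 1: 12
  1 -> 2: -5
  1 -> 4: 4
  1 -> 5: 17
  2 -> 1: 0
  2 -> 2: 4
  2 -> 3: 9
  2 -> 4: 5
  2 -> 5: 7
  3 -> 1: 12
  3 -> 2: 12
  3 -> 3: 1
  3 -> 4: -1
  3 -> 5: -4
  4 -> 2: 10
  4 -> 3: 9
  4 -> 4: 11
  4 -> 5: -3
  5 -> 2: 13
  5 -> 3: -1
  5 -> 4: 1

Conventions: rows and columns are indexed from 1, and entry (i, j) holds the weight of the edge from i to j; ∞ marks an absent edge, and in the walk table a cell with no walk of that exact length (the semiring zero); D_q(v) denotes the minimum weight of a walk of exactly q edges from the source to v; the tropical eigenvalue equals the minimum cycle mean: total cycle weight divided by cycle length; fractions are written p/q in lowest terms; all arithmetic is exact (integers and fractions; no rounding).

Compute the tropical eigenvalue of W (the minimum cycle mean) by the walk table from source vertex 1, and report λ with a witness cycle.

q=0: [0, ∞, ∞, ∞, ∞]
q=1: [12, -5, ∞, 4, 17]
q=2: [-5, -1, 4, 0, 1]
q=3: [-1, -10, 0, -1, -3]
q=4: [-10, -6, -4, -5, -4]
q=5: [-6, -15, -5, -6, -8]
Optimal cycle mean attained by: cycle 1->2->1, total (-5) + 0, length 2.
Answer: λ = -5/2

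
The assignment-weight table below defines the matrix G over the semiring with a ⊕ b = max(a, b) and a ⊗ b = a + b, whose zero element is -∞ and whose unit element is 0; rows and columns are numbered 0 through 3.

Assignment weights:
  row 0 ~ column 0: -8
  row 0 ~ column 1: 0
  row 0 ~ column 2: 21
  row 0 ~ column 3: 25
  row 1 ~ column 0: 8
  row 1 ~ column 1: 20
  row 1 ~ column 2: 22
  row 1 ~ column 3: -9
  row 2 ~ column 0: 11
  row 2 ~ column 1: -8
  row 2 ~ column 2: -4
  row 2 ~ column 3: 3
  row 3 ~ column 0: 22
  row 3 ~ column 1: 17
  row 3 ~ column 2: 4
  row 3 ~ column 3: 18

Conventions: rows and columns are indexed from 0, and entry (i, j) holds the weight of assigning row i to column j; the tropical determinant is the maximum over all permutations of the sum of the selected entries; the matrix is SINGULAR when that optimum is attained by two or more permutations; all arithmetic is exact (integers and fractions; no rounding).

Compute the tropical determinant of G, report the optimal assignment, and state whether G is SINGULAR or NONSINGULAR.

σ = (0, 1, 2, 3): (-8) + 20 + (-4) + 18 = 26
σ = (0, 1, 3, 2): (-8) + 20 + 3 + 4 = 19
σ = (0, 2, 1, 3): (-8) + 22 + (-8) + 18 = 24
σ = (0, 2, 3, 1): (-8) + 22 + 3 + 17 = 34
σ = (0, 3, 1, 2): (-8) + (-9) + (-8) + 4 = -21
σ = (0, 3, 2, 1): (-8) + (-9) + (-4) + 17 = -4
σ = (1, 0, 2, 3): 0 + 8 + (-4) + 18 = 22
σ = (1, 0, 3, 2): 0 + 8 + 3 + 4 = 15
σ = (1, 2, 0, 3): 0 + 22 + 11 + 18 = 51
σ = (1, 2, 3, 0): 0 + 22 + 3 + 22 = 47
σ = (1, 3, 0, 2): 0 + (-9) + 11 + 4 = 6
σ = (1, 3, 2, 0): 0 + (-9) + (-4) + 22 = 9
σ = (2, 0, 1, 3): 21 + 8 + (-8) + 18 = 39
σ = (2, 0, 3, 1): 21 + 8 + 3 + 17 = 49
σ = (2, 1, 0, 3): 21 + 20 + 11 + 18 = 70
σ = (2, 1, 3, 0): 21 + 20 + 3 + 22 = 66
σ = (2, 3, 0, 1): 21 + (-9) + 11 + 17 = 40
σ = (2, 3, 1, 0): 21 + (-9) + (-8) + 22 = 26
σ = (3, 0, 1, 2): 25 + 8 + (-8) + 4 = 29
σ = (3, 0, 2, 1): 25 + 8 + (-4) + 17 = 46
σ = (3, 1, 0, 2): 25 + 20 + 11 + 4 = 60
σ = (3, 1, 2, 0): 25 + 20 + (-4) + 22 = 63
σ = (3, 2, 0, 1): 25 + 22 + 11 + 17 = 75
σ = (3, 2, 1, 0): 25 + 22 + (-8) + 22 = 61
Optimal value attained by: σ = (3, 2, 0, 1).
Answer: det⊕(G) = 75; verdict: NONSINGULAR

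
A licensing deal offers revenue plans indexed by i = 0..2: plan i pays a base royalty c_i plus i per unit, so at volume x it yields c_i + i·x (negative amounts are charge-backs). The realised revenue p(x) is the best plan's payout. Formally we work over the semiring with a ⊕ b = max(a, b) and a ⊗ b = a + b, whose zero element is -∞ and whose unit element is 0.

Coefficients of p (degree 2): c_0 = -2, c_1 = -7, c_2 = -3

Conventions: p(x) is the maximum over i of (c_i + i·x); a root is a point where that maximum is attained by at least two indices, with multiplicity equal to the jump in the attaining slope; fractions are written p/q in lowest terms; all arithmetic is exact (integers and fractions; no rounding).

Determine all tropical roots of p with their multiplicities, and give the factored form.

hull edge (i=0, c=-2) to (i=2, c=-3): slope -1/2, span 2
Factored form: p(x) = -3 ⊗ (x ⊕ 1/2) ⊗ (x ⊕ 1/2)
Answer: roots = 1/2 (mult 2)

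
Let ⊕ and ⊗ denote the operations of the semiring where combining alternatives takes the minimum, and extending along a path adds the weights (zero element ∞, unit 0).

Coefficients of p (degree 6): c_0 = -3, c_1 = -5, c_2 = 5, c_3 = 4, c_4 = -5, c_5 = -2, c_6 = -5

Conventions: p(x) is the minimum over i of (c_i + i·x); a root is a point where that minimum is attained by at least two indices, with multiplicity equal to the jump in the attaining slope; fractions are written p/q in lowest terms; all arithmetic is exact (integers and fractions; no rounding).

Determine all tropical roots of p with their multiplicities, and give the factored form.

hull edge (i=0, c=-3) to (i=1, c=-5): slope -2, span 1
hull edge (i=1, c=-5) to (i=6, c=-5): slope 0, span 5
Factored form: p(x) = -5 ⊗ (x ⊕ 0) ⊗ (x ⊕ 0) ⊗ (x ⊕ 0) ⊗ (x ⊕ 0) ⊗ (x ⊕ 0) ⊗ (x ⊕ 2)
Answer: roots = 0 (mult 5), 2 (mult 1)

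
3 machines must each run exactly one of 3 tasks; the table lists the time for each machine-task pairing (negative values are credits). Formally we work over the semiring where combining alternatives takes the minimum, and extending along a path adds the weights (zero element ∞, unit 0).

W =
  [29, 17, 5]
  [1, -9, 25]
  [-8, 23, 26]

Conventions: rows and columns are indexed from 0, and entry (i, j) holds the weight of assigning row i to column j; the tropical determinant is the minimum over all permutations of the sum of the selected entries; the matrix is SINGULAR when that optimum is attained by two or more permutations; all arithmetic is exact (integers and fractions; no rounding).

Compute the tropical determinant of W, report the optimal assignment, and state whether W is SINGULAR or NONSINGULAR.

σ = (0, 1, 2): 29 + (-9) + 26 = 46
σ = (0, 2, 1): 29 + 25 + 23 = 77
σ = (1, 0, 2): 17 + 1 + 26 = 44
σ = (1, 2, 0): 17 + 25 + (-8) = 34
σ = (2, 0, 1): 5 + 1 + 23 = 29
σ = (2, 1, 0): 5 + (-9) + (-8) = -12
Optimal value attained by: σ = (2, 1, 0).
Answer: det⊕(W) = -12; verdict: NONSINGULAR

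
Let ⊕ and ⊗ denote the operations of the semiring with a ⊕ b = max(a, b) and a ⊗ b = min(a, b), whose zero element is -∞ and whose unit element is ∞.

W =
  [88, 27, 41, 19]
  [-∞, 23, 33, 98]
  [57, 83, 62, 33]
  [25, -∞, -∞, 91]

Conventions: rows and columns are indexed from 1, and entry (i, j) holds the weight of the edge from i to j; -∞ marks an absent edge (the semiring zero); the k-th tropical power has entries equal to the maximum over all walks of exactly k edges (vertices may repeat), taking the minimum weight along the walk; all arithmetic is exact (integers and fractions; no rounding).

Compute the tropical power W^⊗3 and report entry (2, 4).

W^⊗2:
  [88, 41, 41, 33]
  [33, 33, 33, 91]
  [57, 62, 62, 83]
  [25, 25, 25, 91]
W^⊗3:
  [88, 41, 41, 41]
  [33, 33, 33, 91]
  [57, 62, 62, 83]
  [25, 25, 25, 91]
Key observation: the optimum is the walk 2->4->4->4, with weight 98 min 91 min 91 = 91.
Optimal value attained by: walk 2->4->4->4.
Answer: (W^⊗3)[2][4] = 91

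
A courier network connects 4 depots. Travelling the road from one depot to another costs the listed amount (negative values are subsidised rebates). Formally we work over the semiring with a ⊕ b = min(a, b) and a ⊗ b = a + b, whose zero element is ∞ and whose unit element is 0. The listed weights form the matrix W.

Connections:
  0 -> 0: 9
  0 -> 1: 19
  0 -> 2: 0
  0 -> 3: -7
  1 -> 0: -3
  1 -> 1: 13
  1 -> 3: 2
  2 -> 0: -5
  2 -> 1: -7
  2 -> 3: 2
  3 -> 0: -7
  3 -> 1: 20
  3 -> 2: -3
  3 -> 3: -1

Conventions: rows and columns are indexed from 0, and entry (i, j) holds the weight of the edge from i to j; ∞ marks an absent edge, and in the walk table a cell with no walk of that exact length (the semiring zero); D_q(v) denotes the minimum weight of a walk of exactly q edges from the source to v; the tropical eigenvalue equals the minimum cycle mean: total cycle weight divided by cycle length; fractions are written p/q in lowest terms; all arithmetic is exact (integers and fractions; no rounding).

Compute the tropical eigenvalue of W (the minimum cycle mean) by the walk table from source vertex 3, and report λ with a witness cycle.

q=0: [∞, ∞, ∞, 0]
q=1: [-7, 20, -3, -1]
q=2: [-8, -10, -7, -14]
q=3: [-21, -14, -17, -15]
q=4: [-22, -24, -21, -28]
Optimal cycle mean attained by: cycle 0->3->0, total (-7) + (-7), length 2.
Answer: λ = -7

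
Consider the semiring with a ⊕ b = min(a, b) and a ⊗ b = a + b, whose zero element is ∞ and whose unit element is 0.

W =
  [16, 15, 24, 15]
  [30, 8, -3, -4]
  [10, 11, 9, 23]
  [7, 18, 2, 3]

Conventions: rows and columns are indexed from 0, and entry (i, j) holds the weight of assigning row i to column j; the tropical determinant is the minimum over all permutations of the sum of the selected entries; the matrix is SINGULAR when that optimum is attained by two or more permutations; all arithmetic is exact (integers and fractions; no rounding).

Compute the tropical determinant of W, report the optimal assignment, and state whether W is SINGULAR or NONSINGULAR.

σ = (0, 1, 2, 3): 16 + 8 + 9 + 3 = 36
σ = (0, 1, 3, 2): 16 + 8 + 23 + 2 = 49
σ = (0, 2, 1, 3): 16 + (-3) + 11 + 3 = 27
σ = (0, 2, 3, 1): 16 + (-3) + 23 + 18 = 54
σ = (0, 3, 1, 2): 16 + (-4) + 11 + 2 = 25
σ = (0, 3, 2, 1): 16 + (-4) + 9 + 18 = 39
σ = (1, 0, 2, 3): 15 + 30 + 9 + 3 = 57
σ = (1, 0, 3, 2): 15 + 30 + 23 + 2 = 70
σ = (1, 2, 0, 3): 15 + (-3) + 10 + 3 = 25
σ = (1, 2, 3, 0): 15 + (-3) + 23 + 7 = 42
σ = (1, 3, 0, 2): 15 + (-4) + 10 + 2 = 23
σ = (1, 3, 2, 0): 15 + (-4) + 9 + 7 = 27
σ = (2, 0, 1, 3): 24 + 30 + 11 + 3 = 68
σ = (2, 0, 3, 1): 24 + 30 + 23 + 18 = 95
σ = (2, 1, 0, 3): 24 + 8 + 10 + 3 = 45
σ = (2, 1, 3, 0): 24 + 8 + 23 + 7 = 62
σ = (2, 3, 0, 1): 24 + (-4) + 10 + 18 = 48
σ = (2, 3, 1, 0): 24 + (-4) + 11 + 7 = 38
σ = (3, 0, 1, 2): 15 + 30 + 11 + 2 = 58
σ = (3, 0, 2, 1): 15 + 30 + 9 + 18 = 72
σ = (3, 1, 0, 2): 15 + 8 + 10 + 2 = 35
σ = (3, 1, 2, 0): 15 + 8 + 9 + 7 = 39
σ = (3, 2, 0, 1): 15 + (-3) + 10 + 18 = 40
σ = (3, 2, 1, 0): 15 + (-3) + 11 + 7 = 30
Optimal value attained by: σ = (1, 3, 0, 2).
Answer: det⊕(W) = 23; verdict: NONSINGULAR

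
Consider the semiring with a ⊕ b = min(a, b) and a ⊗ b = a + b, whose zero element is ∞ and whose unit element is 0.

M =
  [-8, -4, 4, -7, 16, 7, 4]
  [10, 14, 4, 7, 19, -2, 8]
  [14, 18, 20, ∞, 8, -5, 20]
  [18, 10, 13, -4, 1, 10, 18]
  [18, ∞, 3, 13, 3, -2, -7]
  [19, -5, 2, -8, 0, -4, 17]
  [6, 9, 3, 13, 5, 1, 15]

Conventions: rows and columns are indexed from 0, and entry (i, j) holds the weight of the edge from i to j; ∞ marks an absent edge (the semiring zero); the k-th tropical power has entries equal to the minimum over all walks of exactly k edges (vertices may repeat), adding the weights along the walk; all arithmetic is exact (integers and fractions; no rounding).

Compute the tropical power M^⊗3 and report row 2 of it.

M^⊗2:
  [-16, -12, -4, -15, -6, -6, -4]
  [2, -7, 0, -10, -2, -6, 12]
  [6, -10, -3, -13, -5, -9, 1]
  [10, 5, 4, -8, -3, -1, -6]
  [-1, -7, -4, -10, -2, -6, -4]
  [5, -9, -2, -12, -7, -8, -7]
  [-2, -4, 3, -7, 1, -3, -2]
M^⊗3:
  [-24, -20, -12, -23, -14, -14, -13]
  [-6, -11, -4, -14, -9, -10, -9]
  [-2, -14, -7, -17, -12, -13, -12]
  [0, -6, -3, -12, -7, -5, -10]
  [-9, -11, -4, -14, -9, -10, -9]
  [-3, -13, -6, -16, -11, -12, -14]
  [-10, -8, -1, -11, -6, -7, -6]
Answer: row 2 of M^⊗3 = [-2, -14, -7, -17, -12, -13, -12]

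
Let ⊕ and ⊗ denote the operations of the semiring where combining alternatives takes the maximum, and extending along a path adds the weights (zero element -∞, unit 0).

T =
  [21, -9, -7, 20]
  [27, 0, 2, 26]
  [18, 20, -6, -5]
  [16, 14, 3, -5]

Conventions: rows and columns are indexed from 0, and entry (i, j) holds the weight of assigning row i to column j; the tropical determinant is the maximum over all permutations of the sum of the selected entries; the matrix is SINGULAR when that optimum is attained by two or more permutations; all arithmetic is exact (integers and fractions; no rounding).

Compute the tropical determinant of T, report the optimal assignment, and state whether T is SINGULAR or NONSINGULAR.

σ = (0, 1, 2, 3): 21 + 0 + (-6) + (-5) = 10
σ = (0, 1, 3, 2): 21 + 0 + (-5) + 3 = 19
σ = (0, 2, 1, 3): 21 + 2 + 20 + (-5) = 38
σ = (0, 2, 3, 1): 21 + 2 + (-5) + 14 = 32
σ = (0, 3, 1, 2): 21 + 26 + 20 + 3 = 70
σ = (0, 3, 2, 1): 21 + 26 + (-6) + 14 = 55
σ = (1, 0, 2, 3): (-9) + 27 + (-6) + (-5) = 7
σ = (1, 0, 3, 2): (-9) + 27 + (-5) + 3 = 16
σ = (1, 2, 0, 3): (-9) + 2 + 18 + (-5) = 6
σ = (1, 2, 3, 0): (-9) + 2 + (-5) + 16 = 4
σ = (1, 3, 0, 2): (-9) + 26 + 18 + 3 = 38
σ = (1, 3, 2, 0): (-9) + 26 + (-6) + 16 = 27
σ = (2, 0, 1, 3): (-7) + 27 + 20 + (-5) = 35
σ = (2, 0, 3, 1): (-7) + 27 + (-5) + 14 = 29
σ = (2, 1, 0, 3): (-7) + 0 + 18 + (-5) = 6
σ = (2, 1, 3, 0): (-7) + 0 + (-5) + 16 = 4
σ = (2, 3, 0, 1): (-7) + 26 + 18 + 14 = 51
σ = (2, 3, 1, 0): (-7) + 26 + 20 + 16 = 55
σ = (3, 0, 1, 2): 20 + 27 + 20 + 3 = 70
σ = (3, 0, 2, 1): 20 + 27 + (-6) + 14 = 55
σ = (3, 1, 0, 2): 20 + 0 + 18 + 3 = 41
σ = (3, 1, 2, 0): 20 + 0 + (-6) + 16 = 30
σ = (3, 2, 0, 1): 20 + 2 + 18 + 14 = 54
σ = (3, 2, 1, 0): 20 + 2 + 20 + 16 = 58
Optimal value attained by: σ = (0, 3, 1, 2).
Answer: det⊕(T) = 70; verdict: SINGULAR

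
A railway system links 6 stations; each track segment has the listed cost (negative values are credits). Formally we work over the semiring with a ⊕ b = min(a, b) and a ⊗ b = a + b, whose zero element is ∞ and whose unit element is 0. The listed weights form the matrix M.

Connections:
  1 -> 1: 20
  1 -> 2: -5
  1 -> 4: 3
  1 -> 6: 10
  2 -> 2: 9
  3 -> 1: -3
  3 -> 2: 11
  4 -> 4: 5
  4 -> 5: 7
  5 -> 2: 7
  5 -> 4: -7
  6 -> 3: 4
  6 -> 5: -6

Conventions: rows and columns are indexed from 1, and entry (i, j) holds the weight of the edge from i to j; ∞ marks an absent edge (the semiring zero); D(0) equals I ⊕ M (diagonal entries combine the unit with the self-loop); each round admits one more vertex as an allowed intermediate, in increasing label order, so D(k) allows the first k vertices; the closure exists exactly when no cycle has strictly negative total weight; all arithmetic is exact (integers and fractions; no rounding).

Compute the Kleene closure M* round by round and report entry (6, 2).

D(0):
  [0, -5, ∞, 3, ∞, 10]
  [∞, 0, ∞, ∞, ∞, ∞]
  [-3, 11, 0, ∞, ∞, ∞]
  [∞, ∞, ∞, 0, 7, ∞]
  [∞, 7, ∞, -7, 0, ∞]
  [∞, ∞, 4, ∞, -6, 0]
D(1):
  [0, -5, ∞, 3, ∞, 10]
  [∞, 0, ∞, ∞, ∞, ∞]
  [-3, -8, 0, 0, ∞, 7]
  [∞, ∞, ∞, 0, 7, ∞]
  [∞, 7, ∞, -7, 0, ∞]
  [∞, ∞, 4, ∞, -6, 0]
D(2):
  [0, -5, ∞, 3, ∞, 10]
  [∞, 0, ∞, ∞, ∞, ∞]
  [-3, -8, 0, 0, ∞, 7]
  [∞, ∞, ∞, 0, 7, ∞]
  [∞, 7, ∞, -7, 0, ∞]
  [∞, ∞, 4, ∞, -6, 0]
D(3):
  [0, -5, ∞, 3, ∞, 10]
  [∞, 0, ∞, ∞, ∞, ∞]
  [-3, -8, 0, 0, ∞, 7]
  [∞, ∞, ∞, 0, 7, ∞]
  [∞, 7, ∞, -7, 0, ∞]
  [1, -4, 4, 4, -6, 0]
D(4):
  [0, -5, ∞, 3, 10, 10]
  [∞, 0, ∞, ∞, ∞, ∞]
  [-3, -8, 0, 0, 7, 7]
  [∞, ∞, ∞, 0, 7, ∞]
  [∞, 7, ∞, -7, 0, ∞]
  [1, -4, 4, 4, -6, 0]
D(5):
  [0, -5, ∞, 3, 10, 10]
  [∞, 0, ∞, ∞, ∞, ∞]
  [-3, -8, 0, 0, 7, 7]
  [∞, 14, ∞, 0, 7, ∞]
  [∞, 7, ∞, -7, 0, ∞]
  [1, -4, 4, -13, -6, 0]
D(6):
  [0, -5, 14, -3, 4, 10]
  [∞, 0, ∞, ∞, ∞, ∞]
  [-3, -8, 0, -6, 1, 7]
  [∞, 14, ∞, 0, 7, ∞]
  [∞, 7, ∞, -7, 0, ∞]
  [1, -4, 4, -13, -6, 0]
Answer: M*[6][2] = -4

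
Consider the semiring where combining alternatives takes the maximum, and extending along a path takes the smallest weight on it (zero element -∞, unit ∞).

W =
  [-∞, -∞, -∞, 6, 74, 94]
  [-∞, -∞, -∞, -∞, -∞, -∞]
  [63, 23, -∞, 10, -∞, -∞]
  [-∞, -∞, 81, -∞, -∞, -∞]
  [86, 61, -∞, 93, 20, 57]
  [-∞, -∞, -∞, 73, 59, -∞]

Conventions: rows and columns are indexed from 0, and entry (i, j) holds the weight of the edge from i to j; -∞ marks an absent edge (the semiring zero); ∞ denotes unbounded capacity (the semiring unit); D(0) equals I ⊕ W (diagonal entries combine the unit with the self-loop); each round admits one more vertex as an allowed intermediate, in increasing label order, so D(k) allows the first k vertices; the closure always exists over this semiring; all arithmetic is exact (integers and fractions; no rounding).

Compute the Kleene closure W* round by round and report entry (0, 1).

D(0):
  [∞, -∞, -∞, 6, 74, 94]
  [-∞, ∞, -∞, -∞, -∞, -∞]
  [63, 23, ∞, 10, -∞, -∞]
  [-∞, -∞, 81, ∞, -∞, -∞]
  [86, 61, -∞, 93, ∞, 57]
  [-∞, -∞, -∞, 73, 59, ∞]
D(1):
  [∞, -∞, -∞, 6, 74, 94]
  [-∞, ∞, -∞, -∞, -∞, -∞]
  [63, 23, ∞, 10, 63, 63]
  [-∞, -∞, 81, ∞, -∞, -∞]
  [86, 61, -∞, 93, ∞, 86]
  [-∞, -∞, -∞, 73, 59, ∞]
D(2):
  [∞, -∞, -∞, 6, 74, 94]
  [-∞, ∞, -∞, -∞, -∞, -∞]
  [63, 23, ∞, 10, 63, 63]
  [-∞, -∞, 81, ∞, -∞, -∞]
  [86, 61, -∞, 93, ∞, 86]
  [-∞, -∞, -∞, 73, 59, ∞]
D(3):
  [∞, -∞, -∞, 6, 74, 94]
  [-∞, ∞, -∞, -∞, -∞, -∞]
  [63, 23, ∞, 10, 63, 63]
  [63, 23, 81, ∞, 63, 63]
  [86, 61, -∞, 93, ∞, 86]
  [-∞, -∞, -∞, 73, 59, ∞]
D(4):
  [∞, 6, 6, 6, 74, 94]
  [-∞, ∞, -∞, -∞, -∞, -∞]
  [63, 23, ∞, 10, 63, 63]
  [63, 23, 81, ∞, 63, 63]
  [86, 61, 81, 93, ∞, 86]
  [63, 23, 73, 73, 63, ∞]
D(5):
  [∞, 61, 74, 74, 74, 94]
  [-∞, ∞, -∞, -∞, -∞, -∞]
  [63, 61, ∞, 63, 63, 63]
  [63, 61, 81, ∞, 63, 63]
  [86, 61, 81, 93, ∞, 86]
  [63, 61, 73, 73, 63, ∞]
D(6):
  [∞, 61, 74, 74, 74, 94]
  [-∞, ∞, -∞, -∞, -∞, -∞]
  [63, 61, ∞, 63, 63, 63]
  [63, 61, 81, ∞, 63, 63]
  [86, 61, 81, 93, ∞, 86]
  [63, 61, 73, 73, 63, ∞]
Answer: W*[0][1] = 61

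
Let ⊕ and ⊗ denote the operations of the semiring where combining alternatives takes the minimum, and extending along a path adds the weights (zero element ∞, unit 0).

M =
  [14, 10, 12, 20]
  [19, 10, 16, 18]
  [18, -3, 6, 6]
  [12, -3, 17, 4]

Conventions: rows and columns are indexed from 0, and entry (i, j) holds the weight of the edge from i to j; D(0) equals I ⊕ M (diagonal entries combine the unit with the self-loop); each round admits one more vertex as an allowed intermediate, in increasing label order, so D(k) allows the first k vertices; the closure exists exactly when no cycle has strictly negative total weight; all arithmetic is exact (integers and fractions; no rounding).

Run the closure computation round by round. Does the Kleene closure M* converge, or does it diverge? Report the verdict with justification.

D(0):
  [0, 10, 12, 20]
  [19, 0, 16, 18]
  [18, -3, 0, 6]
  [12, -3, 17, 0]
D(1):
  [0, 10, 12, 20]
  [19, 0, 16, 18]
  [18, -3, 0, 6]
  [12, -3, 17, 0]
D(2):
  [0, 10, 12, 20]
  [19, 0, 16, 18]
  [16, -3, 0, 6]
  [12, -3, 13, 0]
D(3):
  [0, 9, 12, 18]
  [19, 0, 16, 18]
  [16, -3, 0, 6]
  [12, -3, 13, 0]
D(4):
  [0, 9, 12, 18]
  [19, 0, 16, 18]
  [16, -3, 0, 6]
  [12, -3, 13, 0]
Key observation: every diagonal entry stays at the unit through all rounds, so no improving cycle exists.
Answer: CONVERGES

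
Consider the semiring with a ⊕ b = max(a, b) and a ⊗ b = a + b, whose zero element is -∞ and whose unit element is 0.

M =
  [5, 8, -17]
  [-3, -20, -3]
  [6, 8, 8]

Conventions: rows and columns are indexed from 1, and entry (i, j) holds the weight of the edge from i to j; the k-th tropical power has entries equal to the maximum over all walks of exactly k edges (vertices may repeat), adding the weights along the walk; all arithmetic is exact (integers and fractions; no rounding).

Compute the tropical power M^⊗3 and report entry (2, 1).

M^⊗2:
  [10, 13, 5]
  [3, 5, 5]
  [14, 16, 16]
M^⊗3:
  [15, 18, 13]
  [11, 13, 13]
  [22, 24, 24]
Key observation: the optimum is the walk 2->3->3->1, with weight (-3) + 8 + 6 = 11.
Optimal value attained by: walk 2->3->3->1.
Answer: (M^⊗3)[2][1] = 11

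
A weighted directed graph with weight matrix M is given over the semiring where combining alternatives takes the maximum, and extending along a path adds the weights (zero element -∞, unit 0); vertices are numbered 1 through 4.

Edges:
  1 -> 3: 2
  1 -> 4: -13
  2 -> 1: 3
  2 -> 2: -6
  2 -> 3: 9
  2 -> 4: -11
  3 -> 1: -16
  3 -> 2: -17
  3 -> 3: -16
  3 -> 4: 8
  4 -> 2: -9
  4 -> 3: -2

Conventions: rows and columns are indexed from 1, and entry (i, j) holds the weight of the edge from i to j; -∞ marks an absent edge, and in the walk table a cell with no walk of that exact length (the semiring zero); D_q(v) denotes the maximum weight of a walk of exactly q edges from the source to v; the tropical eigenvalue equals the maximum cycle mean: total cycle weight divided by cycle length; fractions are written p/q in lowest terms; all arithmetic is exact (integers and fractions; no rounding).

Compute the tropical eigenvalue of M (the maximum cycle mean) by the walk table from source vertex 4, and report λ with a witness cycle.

q=0: [-∞, -∞, -∞, 0]
q=1: [-∞, -9, -2, -∞]
q=2: [-6, -15, 0, 6]
q=3: [-12, -3, 4, 8]
q=4: [0, -1, 6, 12]
Optimal cycle mean attained by: cycle 3->4->3, total 8 + (-2), length 2.
Answer: λ = 3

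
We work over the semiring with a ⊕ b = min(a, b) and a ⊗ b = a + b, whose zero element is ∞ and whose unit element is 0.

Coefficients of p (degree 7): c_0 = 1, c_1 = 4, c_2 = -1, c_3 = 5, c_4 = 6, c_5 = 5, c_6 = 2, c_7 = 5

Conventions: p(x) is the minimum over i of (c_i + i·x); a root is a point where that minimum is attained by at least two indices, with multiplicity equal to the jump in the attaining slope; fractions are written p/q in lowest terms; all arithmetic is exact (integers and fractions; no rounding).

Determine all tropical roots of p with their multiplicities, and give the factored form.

hull edge (i=0, c=1) to (i=2, c=-1): slope -1, span 2
hull edge (i=2, c=-1) to (i=6, c=2): slope 3/4, span 4
hull edge (i=6, c=2) to (i=7, c=5): slope 3, span 1
Factored form: p(x) = 5 ⊗ (x ⊕ (-3)) ⊗ (x ⊕ (-3/4)) ⊗ (x ⊕ (-3/4)) ⊗ (x ⊕ (-3/4)) ⊗ (x ⊕ (-3/4)) ⊗ (x ⊕ 1) ⊗ (x ⊕ 1)
Answer: roots = -3 (mult 1), -3/4 (mult 4), 1 (mult 2)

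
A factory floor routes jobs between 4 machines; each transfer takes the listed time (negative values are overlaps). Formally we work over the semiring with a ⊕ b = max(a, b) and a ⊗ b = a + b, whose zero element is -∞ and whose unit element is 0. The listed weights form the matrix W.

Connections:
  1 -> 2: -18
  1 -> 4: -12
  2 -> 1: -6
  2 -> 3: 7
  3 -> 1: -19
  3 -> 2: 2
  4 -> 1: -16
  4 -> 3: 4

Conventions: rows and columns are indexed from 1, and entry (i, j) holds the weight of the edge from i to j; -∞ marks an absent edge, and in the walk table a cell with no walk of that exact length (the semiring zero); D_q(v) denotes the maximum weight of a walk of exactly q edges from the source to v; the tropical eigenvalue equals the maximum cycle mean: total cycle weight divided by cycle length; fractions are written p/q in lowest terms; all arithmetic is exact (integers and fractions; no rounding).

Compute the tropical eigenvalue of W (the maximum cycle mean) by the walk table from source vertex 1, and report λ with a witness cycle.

q=0: [0, -∞, -∞, -∞]
q=1: [-∞, -18, -∞, -12]
q=2: [-24, -∞, -8, -∞]
q=3: [-27, -6, -∞, -36]
q=4: [-12, -45, 1, -39]
Optimal cycle mean attained by: cycle 2->3->2, total 7 + 2, length 2.
Answer: λ = 9/2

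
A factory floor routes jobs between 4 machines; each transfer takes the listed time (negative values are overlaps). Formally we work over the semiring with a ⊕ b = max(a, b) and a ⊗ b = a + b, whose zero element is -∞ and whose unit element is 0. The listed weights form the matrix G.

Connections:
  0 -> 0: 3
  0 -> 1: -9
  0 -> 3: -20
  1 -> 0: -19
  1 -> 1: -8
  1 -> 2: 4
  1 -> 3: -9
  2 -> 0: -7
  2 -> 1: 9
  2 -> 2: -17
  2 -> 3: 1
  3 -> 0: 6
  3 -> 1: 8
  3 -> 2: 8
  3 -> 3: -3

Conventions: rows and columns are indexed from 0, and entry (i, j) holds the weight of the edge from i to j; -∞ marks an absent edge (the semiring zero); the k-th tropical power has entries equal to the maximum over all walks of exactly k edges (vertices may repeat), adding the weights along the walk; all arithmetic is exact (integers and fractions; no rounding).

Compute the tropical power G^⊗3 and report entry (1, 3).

G^⊗2:
  [6, -6, -5, -17]
  [-3, 13, -1, 5]
  [7, 9, 13, 0]
  [9, 17, 12, 9]
G^⊗3:
  [9, 4, -2, -4]
  [11, 13, 17, 4]
  [10, 22, 13, 14]
  [15, 21, 21, 13]
Key observation: the optimum is the walk 1->2->1->3, with weight 4 + 9 + (-9) = 4.
Optimal value attained by: walk 1->2->1->3.
Answer: (G^⊗3)[1][3] = 4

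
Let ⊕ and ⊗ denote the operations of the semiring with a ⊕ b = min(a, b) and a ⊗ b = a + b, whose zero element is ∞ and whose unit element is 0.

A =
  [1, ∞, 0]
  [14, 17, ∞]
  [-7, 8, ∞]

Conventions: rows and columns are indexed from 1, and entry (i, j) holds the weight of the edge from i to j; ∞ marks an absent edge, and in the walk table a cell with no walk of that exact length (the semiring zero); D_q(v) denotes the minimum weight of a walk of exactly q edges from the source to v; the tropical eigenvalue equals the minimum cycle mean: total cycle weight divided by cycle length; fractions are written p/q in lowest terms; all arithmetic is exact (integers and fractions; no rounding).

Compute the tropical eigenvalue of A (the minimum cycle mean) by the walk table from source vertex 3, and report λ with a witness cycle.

q=0: [∞, ∞, 0]
q=1: [-7, 8, ∞]
q=2: [-6, 25, -7]
q=3: [-14, 1, -6]
Optimal cycle mean attained by: cycle 1->3->1, total 0 + (-7), length 2.
Answer: λ = -7/2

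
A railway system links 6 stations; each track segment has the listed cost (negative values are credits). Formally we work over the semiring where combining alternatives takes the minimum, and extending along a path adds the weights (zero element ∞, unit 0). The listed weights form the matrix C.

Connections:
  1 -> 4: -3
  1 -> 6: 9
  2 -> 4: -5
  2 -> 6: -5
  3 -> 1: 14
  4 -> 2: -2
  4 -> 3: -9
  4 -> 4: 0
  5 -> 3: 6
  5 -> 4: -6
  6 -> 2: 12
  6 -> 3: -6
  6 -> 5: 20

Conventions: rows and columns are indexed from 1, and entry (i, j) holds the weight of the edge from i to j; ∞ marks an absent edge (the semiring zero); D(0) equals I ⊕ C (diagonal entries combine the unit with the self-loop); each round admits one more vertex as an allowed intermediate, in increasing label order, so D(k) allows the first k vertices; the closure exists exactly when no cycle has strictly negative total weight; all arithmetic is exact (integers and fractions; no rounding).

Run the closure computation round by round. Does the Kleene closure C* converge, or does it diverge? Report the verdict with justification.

D(0):
  [0, ∞, ∞, -3, ∞, 9]
  [∞, 0, ∞, -5, ∞, -5]
  [14, ∞, 0, ∞, ∞, ∞]
  [∞, -2, -9, 0, ∞, ∞]
  [∞, ∞, 6, -6, 0, ∞]
  [∞, 12, -6, ∞, 20, 0]
D(1):
  [0, ∞, ∞, -3, ∞, 9]
  [∞, 0, ∞, -5, ∞, -5]
  [14, ∞, 0, 11, ∞, 23]
  [∞, -2, -9, 0, ∞, ∞]
  [∞, ∞, 6, -6, 0, ∞]
  [∞, 12, -6, ∞, 20, 0]
Detection: at round 2, diagonal entry (4, 4) turns strictly negative.
Key observation: the cycle 4->2->4 has total weight (-2) + (-5), which is strictly negative.
Answer: DIVERGES — negative cycle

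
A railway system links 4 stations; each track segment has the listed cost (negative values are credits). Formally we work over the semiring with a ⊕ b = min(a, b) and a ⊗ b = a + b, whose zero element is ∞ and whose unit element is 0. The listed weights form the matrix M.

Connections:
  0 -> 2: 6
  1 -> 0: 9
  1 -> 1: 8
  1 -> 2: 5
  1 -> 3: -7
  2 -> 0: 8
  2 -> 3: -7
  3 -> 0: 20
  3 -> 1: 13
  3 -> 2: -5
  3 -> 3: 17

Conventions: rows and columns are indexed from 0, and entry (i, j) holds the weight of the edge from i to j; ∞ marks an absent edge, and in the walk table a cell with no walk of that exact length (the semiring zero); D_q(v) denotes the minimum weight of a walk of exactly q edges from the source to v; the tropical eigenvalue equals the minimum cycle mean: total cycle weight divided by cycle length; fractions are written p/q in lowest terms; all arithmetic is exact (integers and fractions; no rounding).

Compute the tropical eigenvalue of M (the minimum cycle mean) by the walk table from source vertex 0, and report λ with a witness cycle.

q=0: [0, ∞, ∞, ∞]
q=1: [∞, ∞, 6, ∞]
q=2: [14, ∞, ∞, -1]
q=3: [19, 12, -6, 16]
q=4: [2, 20, 11, -13]
Optimal cycle mean attained by: cycle 2->3->2, total (-7) + (-5), length 2.
Answer: λ = -6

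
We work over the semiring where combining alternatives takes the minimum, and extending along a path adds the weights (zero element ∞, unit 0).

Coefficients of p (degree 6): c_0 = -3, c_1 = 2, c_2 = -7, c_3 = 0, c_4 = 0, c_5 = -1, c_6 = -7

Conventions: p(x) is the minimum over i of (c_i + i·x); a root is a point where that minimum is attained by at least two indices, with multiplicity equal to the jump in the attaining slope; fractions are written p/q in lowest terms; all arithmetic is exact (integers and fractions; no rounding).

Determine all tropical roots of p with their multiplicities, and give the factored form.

hull edge (i=0, c=-3) to (i=2, c=-7): slope -2, span 2
hull edge (i=2, c=-7) to (i=6, c=-7): slope 0, span 4
Factored form: p(x) = -7 ⊗ (x ⊕ 0) ⊗ (x ⊕ 0) ⊗ (x ⊕ 0) ⊗ (x ⊕ 0) ⊗ (x ⊕ 2) ⊗ (x ⊕ 2)
Answer: roots = 0 (mult 4), 2 (mult 2)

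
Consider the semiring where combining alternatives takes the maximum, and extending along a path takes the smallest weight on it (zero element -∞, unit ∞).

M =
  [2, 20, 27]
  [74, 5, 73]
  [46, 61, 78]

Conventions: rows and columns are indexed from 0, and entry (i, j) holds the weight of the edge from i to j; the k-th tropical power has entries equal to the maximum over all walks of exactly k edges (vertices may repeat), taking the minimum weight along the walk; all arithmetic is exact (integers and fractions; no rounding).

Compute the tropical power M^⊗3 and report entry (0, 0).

M^⊗2:
  [27, 27, 27]
  [46, 61, 73]
  [61, 61, 78]
M^⊗3:
  [27, 27, 27]
  [61, 61, 73]
  [61, 61, 78]
Key observation: the optimum is the walk 0->2->1->0, with weight 27 min 61 min 74 = 27.
Optimal value attained by: walk 0->2->1->0.
Answer: (M^⊗3)[0][0] = 27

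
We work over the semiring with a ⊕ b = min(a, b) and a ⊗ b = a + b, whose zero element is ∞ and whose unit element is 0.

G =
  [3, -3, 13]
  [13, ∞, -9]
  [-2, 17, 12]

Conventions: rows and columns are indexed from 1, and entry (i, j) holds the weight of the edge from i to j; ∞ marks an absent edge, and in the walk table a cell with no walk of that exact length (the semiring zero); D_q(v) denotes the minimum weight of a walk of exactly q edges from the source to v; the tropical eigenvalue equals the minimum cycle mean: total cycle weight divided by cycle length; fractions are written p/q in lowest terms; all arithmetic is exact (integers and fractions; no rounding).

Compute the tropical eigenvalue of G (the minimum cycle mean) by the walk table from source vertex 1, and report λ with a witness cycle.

q=0: [0, ∞, ∞]
q=1: [3, -3, 13]
q=2: [6, 0, -12]
q=3: [-14, 3, -9]
Optimal cycle mean attained by: cycle 1->2->3->1, total (-3) + (-9) + (-2), length 3.
Answer: λ = -14/3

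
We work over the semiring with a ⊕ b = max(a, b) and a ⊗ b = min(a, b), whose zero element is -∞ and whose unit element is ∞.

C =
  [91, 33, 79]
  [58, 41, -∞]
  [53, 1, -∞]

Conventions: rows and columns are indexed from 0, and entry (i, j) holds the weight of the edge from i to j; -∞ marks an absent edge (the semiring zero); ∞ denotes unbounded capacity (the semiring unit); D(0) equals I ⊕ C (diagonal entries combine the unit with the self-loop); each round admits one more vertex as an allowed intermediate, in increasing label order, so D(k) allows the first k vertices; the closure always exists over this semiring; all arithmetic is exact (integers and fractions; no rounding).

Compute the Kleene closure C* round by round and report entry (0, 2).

D(0):
  [∞, 33, 79]
  [58, ∞, -∞]
  [53, 1, ∞]
D(1):
  [∞, 33, 79]
  [58, ∞, 58]
  [53, 33, ∞]
D(2):
  [∞, 33, 79]
  [58, ∞, 58]
  [53, 33, ∞]
D(3):
  [∞, 33, 79]
  [58, ∞, 58]
  [53, 33, ∞]
Answer: C*[0][2] = 79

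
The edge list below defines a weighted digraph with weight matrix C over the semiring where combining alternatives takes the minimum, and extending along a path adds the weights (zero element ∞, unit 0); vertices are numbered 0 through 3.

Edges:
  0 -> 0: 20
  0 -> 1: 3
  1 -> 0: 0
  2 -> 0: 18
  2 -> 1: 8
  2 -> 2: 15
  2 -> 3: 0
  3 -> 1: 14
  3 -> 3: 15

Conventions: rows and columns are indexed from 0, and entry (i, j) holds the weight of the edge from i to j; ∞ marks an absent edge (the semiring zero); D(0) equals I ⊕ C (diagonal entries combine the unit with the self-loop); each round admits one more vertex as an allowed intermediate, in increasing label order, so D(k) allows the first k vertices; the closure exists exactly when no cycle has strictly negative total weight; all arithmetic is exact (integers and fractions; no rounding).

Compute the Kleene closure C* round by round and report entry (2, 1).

D(0):
  [0, 3, ∞, ∞]
  [0, 0, ∞, ∞]
  [18, 8, 0, 0]
  [∞, 14, ∞, 0]
D(1):
  [0, 3, ∞, ∞]
  [0, 0, ∞, ∞]
  [18, 8, 0, 0]
  [∞, 14, ∞, 0]
D(2):
  [0, 3, ∞, ∞]
  [0, 0, ∞, ∞]
  [8, 8, 0, 0]
  [14, 14, ∞, 0]
D(3):
  [0, 3, ∞, ∞]
  [0, 0, ∞, ∞]
  [8, 8, 0, 0]
  [14, 14, ∞, 0]
D(4):
  [0, 3, ∞, ∞]
  [0, 0, ∞, ∞]
  [8, 8, 0, 0]
  [14, 14, ∞, 0]
Answer: C*[2][1] = 8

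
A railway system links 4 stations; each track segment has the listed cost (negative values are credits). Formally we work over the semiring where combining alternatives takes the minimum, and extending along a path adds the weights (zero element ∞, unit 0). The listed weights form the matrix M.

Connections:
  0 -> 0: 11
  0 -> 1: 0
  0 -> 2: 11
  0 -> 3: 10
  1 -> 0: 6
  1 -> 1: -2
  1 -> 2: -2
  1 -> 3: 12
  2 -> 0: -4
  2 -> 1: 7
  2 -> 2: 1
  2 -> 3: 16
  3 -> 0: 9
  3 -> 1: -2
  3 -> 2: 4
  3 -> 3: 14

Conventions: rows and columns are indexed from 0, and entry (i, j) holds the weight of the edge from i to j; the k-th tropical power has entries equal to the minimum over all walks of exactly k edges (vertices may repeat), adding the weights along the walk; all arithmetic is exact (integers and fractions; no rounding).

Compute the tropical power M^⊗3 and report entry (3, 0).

M^⊗2:
  [6, -2, -2, 12]
  [-6, -4, -4, 10]
  [-3, -4, 2, 6]
  [0, -4, -4, 10]
M^⊗3:
  [-6, -4, -4, 10]
  [-8, -6, -6, 4]
  [-2, -6, -6, 7]
  [-8, -6, -6, 8]
Key observation: the optimum is the walk 3->1->2->0, with weight (-2) + (-2) + (-4) = -8.
Optimal value attained by: walk 3->1->2->0.
Answer: (M^⊗3)[3][0] = -8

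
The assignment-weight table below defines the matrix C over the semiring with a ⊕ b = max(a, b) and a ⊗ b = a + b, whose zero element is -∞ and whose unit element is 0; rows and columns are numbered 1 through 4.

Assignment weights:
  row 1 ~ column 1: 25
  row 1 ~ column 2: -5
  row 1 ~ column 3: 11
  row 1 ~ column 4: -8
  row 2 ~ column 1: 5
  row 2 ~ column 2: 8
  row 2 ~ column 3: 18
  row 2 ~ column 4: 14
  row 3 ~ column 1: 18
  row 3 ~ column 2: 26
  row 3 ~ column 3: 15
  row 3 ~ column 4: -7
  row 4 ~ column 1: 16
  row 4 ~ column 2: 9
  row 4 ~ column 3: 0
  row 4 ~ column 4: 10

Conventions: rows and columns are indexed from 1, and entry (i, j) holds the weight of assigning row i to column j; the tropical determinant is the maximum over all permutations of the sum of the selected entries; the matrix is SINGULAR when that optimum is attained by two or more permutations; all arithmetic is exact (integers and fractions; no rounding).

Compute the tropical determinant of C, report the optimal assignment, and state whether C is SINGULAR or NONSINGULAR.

σ = (1, 2, 3, 4): 25 + 8 + 15 + 10 = 58
σ = (1, 2, 4, 3): 25 + 8 + (-7) + 0 = 26
σ = (1, 3, 2, 4): 25 + 18 + 26 + 10 = 79
σ = (1, 3, 4, 2): 25 + 18 + (-7) + 9 = 45
σ = (1, 4, 2, 3): 25 + 14 + 26 + 0 = 65
σ = (1, 4, 3, 2): 25 + 14 + 15 + 9 = 63
σ = (2, 1, 3, 4): (-5) + 5 + 15 + 10 = 25
σ = (2, 1, 4, 3): (-5) + 5 + (-7) + 0 = -7
σ = (2, 3, 1, 4): (-5) + 18 + 18 + 10 = 41
σ = (2, 3, 4, 1): (-5) + 18 + (-7) + 16 = 22
σ = (2, 4, 1, 3): (-5) + 14 + 18 + 0 = 27
σ = (2, 4, 3, 1): (-5) + 14 + 15 + 16 = 40
σ = (3, 1, 2, 4): 11 + 5 + 26 + 10 = 52
σ = (3, 1, 4, 2): 11 + 5 + (-7) + 9 = 18
σ = (3, 2, 1, 4): 11 + 8 + 18 + 10 = 47
σ = (3, 2, 4, 1): 11 + 8 + (-7) + 16 = 28
σ = (3, 4, 1, 2): 11 + 14 + 18 + 9 = 52
σ = (3, 4, 2, 1): 11 + 14 + 26 + 16 = 67
σ = (4, 1, 2, 3): (-8) + 5 + 26 + 0 = 23
σ = (4, 1, 3, 2): (-8) + 5 + 15 + 9 = 21
σ = (4, 2, 1, 3): (-8) + 8 + 18 + 0 = 18
σ = (4, 2, 3, 1): (-8) + 8 + 15 + 16 = 31
σ = (4, 3, 1, 2): (-8) + 18 + 18 + 9 = 37
σ = (4, 3, 2, 1): (-8) + 18 + 26 + 16 = 52
Optimal value attained by: σ = (1, 3, 2, 4).
Answer: det⊕(C) = 79; verdict: NONSINGULAR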